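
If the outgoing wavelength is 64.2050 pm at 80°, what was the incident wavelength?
62.2000 pm

From λ' = λ + Δλ, we have λ = λ' - Δλ

First calculate the Compton shift:
Δλ = λ_C(1 - cos θ)
Δλ = 2.4263 × (1 - cos(80°))
Δλ = 2.4263 × 0.8264
Δλ = 2.0050 pm

Initial wavelength:
λ = λ' - Δλ
λ = 64.2050 - 2.0050
λ = 62.2000 pm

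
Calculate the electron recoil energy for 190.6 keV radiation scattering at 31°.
9.6408 keV

By energy conservation: K_e = E_initial - E_final

First find the scattered photon energy:
Initial wavelength: λ = hc/E = 6.5049 pm
Compton shift: Δλ = λ_C(1 - cos(31°)) = 0.3466 pm
Final wavelength: λ' = 6.5049 + 0.3466 = 6.8515 pm
Final photon energy: E' = hc/λ' = 180.9592 keV

Electron kinetic energy:
K_e = E - E' = 190.6000 - 180.9592 = 9.6408 keV

(Intermediate values are shown rounded; full precision is carried through to the final answer.)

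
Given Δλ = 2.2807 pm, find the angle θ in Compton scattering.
86.56°

From the Compton formula Δλ = λ_C(1 - cos θ), we can solve for θ:

cos θ = 1 - Δλ/λ_C

Given:
- Δλ = 2.2807 pm
- λ_C = h/(m_e·c) ≈ 2.42631024 pm

cos θ = 1 - 2.2807/2.42631024
cos θ = 1 - 0.939987
cos θ = 0.060013

θ = arccos(0.060013)
θ = 86.56°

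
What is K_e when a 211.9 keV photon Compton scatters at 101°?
70.0472 keV

By energy conservation: K_e = E_initial - E_final

First find the scattered photon energy:
Initial wavelength: λ = hc/E = 5.8511 pm
Compton shift: Δλ = λ_C(1 - cos(101°)) = 2.8893 pm
Final wavelength: λ' = 5.8511 + 2.8893 = 8.7403 pm
Final photon energy: E' = hc/λ' = 141.8528 keV

Electron kinetic energy:
K_e = E - E' = 211.9000 - 141.8528 = 70.0472 keV

(Intermediate values are shown rounded; full precision is carried through to the final answer.)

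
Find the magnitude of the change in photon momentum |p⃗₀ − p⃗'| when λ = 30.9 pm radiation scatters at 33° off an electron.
1.2107e-23 kg·m/s

Photon momentum magnitude is p = h/λ.

Initial momentum:
p₀ = h/λ = 6.6261e-34/3.0900e-11 = 2.1444e-23 kg·m/s

After scattering:
λ' = λ + Δλ = 30.9 + 0.3914 = 31.2914 pm
p' = h/λ' = 6.6261e-34/3.1291e-11 = 2.1175e-23 kg·m/s

Momentum is a vector; the scattered photon's direction makes angle θ = 33° with the incident direction. The magnitude of the vector change Δp⃗ = p⃗₀ − p⃗' is found from the law of cosines:
|Δp⃗|² = p₀² + p'² − 2p₀p'cos θ
|Δp⃗|² = (2.1444e-23)² + (2.1175e-23)² − 2·2.1444e-23·2.1175e-23·cos(33°)
|Δp⃗| = 1.2107e-23 kg·m/s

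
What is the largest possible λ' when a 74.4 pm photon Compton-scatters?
79.2526 pm (at θ = 180°)

The Compton shift is Δλ = λ_C(1 − cos θ).

Since cos θ ranges from −1 to 1, the factor (1 − cos θ) ranges from 0 to 2; the maximum shift occurs at θ = 180° (backscattering):
Δλ_max = 2λ_C = 2 × 2.4263 pm = 4.8526 pm

Maximum scattered wavelength:
λ'_max = λ₀ + Δλ_max = 74.4 + 4.8526 = 79.2526 pm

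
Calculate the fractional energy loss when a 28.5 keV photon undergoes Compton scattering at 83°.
0.0467 (or 4.67%)

Calculate initial and final photon energies:

Initial: E₀ = 28.5 keV → λ₀ = 43.5032 pm
Compton shift: Δλ = 2.1306 pm
Final wavelength: λ' = 45.6338 pm
Final energy: E' = 27.1694 keV

Fractional energy loss:
(E₀ - E')/E₀ = (28.5000 - 27.1694)/28.5000
= 1.3306/28.5000
= 0.0467
= 4.67%

(Intermediate values are shown rounded; full precision is carried through to the final answer.)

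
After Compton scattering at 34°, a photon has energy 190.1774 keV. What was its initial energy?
203.1000 keV

Convert final energy to wavelength (hc ≈ 1239.842 keV·pm):
λ' = hc/E' = 1239.842 / 190.1774 = 6.5194 pm

Calculate the Compton shift:
Δλ = λ_C(1 - cos(34°))
Δλ = 2.4263 × (1 - cos(34°))
Δλ = 0.4148 pm

Initial wavelength:
λ = λ' - Δλ = 6.5194 - 0.4148 = 6.1046 pm

Initial energy:
E = hc/λ = 1239.842 / 6.1046 = 203.1000 keV

(Intermediate values are shown rounded; full precision is carried through to the final answer.)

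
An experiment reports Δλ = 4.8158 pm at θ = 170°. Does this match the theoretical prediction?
Yes, consistent

Calculate the expected shift for θ = 170°:

Δλ_expected = λ_C(1 - cos(170°))
Δλ_expected = 2.4263 × (1 - cos(170°))
Δλ_expected = 2.4263 × 1.9848
Δλ_expected = 4.8158 pm

Given shift: 4.8158 pm
Expected shift: 4.8158 pm
Difference: 0.0000 pm

The values match. This is consistent with Compton scattering at the stated angle.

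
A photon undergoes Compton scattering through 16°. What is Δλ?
0.0940 pm

Using the Compton scattering formula:
Δλ = λ_C(1 - cos θ)

where λ_C = h/(m_e·c) ≈ 2.4263 pm is the Compton wavelength of an electron.

For θ = 16°:
cos(16°) = 0.9613
1 - cos(16°) = 0.0387

Δλ = 2.4263 × 0.0387
Δλ = 0.0940 pm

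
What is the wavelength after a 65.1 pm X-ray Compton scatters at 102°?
68.0308 pm

Using the Compton scattering formula:
λ' = λ + Δλ = λ + λ_C(1 - cos θ)

Given:
- Initial wavelength λ = 65.1 pm
- Scattering angle θ = 102°
- Compton wavelength λ_C ≈ 2.4263 pm

Calculate the shift:
Δλ = 2.4263 × (1 - cos(102°))
Δλ = 2.4263 × 1.2079
Δλ = 2.9308 pm

Final wavelength:
λ' = 65.1 + 2.9308 = 68.0308 pm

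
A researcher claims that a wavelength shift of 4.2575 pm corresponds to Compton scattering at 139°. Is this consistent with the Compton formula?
Yes, consistent

Calculate the expected shift for θ = 139°:

Δλ_expected = λ_C(1 - cos(139°))
Δλ_expected = 2.4263 × (1 - cos(139°))
Δλ_expected = 2.4263 × 1.7547
Δλ_expected = 4.2575 pm

Given shift: 4.2575 pm
Expected shift: 4.2575 pm
Difference: 0.0000 pm

The values match. This is consistent with Compton scattering at the stated angle.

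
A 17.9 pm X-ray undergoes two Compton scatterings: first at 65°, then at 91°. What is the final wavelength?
21.7696 pm

Apply Compton shift twice:

First scattering at θ₁ = 65°:
Δλ₁ = λ_C(1 - cos(65°))
Δλ₁ = 2.4263 × 0.5774
Δλ₁ = 1.4009 pm

After first scattering:
λ₁ = 17.9 + 1.4009 = 19.3009 pm

Second scattering at θ₂ = 91°:
Δλ₂ = λ_C(1 - cos(91°))
Δλ₂ = 2.4263 × 1.0175
Δλ₂ = 2.4687 pm

Final wavelength:
λ₂ = 19.3009 + 2.4687 = 21.7696 pm

Total shift: Δλ_total = 1.4009 + 2.4687 = 3.8696 pm

(Intermediate values are shown rounded; full precision is carried through to the final answer.)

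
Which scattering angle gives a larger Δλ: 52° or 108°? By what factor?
108° produces the larger shift by a factor of 3.406

Calculate both shifts using Δλ = λ_C(1 - cos θ):

For θ₁ = 52°:
Δλ₁ = 2.4263 × (1 - cos(52°))
Δλ₁ = 2.4263 × 0.3843
Δλ₁ = 0.9325 pm

For θ₂ = 108°:
Δλ₂ = 2.4263 × (1 - cos(108°))
Δλ₂ = 2.4263 × 1.3090
Δλ₂ = 3.1761 pm

The 108° angle produces the larger shift.
Ratio: 3.1761/0.9325 = 3.406

(Intermediate values are shown rounded; full precision is carried through to the final answer.)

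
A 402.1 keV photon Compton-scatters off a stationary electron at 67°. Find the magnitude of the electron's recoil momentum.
2.0709e-22 kg·m/s

The electron is initially at rest, so by conservation of momentum:
p⃗_e = p⃗₀ − p⃗'  (incident photon momentum minus scattered photon momentum)

Photon momentum magnitudes (p = h/λ = E/c):
λ₀ = hc/E₀ = 3.0834 pm → p₀ = h/λ₀ = 2.1489e-22 kg·m/s
Δλ = λ_C(1 − cos 67°) = 1.4783 pm
λ' = 4.5617 pm → p' = h/λ' = 1.4525e-22 kg·m/s

The scattered photon makes angle θ = 67° with the incident direction, so by the law of cosines:
|p⃗_e|² = p₀² + p'² − 2p₀p'cos θ
|p⃗_e|² = (2.1489e-22)² + (1.4525e-22)² − 2·2.1489e-22·1.4525e-22·cos(67°)
|p⃗_e| = 2.0709e-22 kg·m/s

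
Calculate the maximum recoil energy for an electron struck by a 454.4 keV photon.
290.8572 keV

Maximum energy transfer occurs at θ = 180° (backscattering).

Initial photon: E₀ = 454.4 keV → λ₀ = 2.7285 pm

Maximum Compton shift (at 180°):
Δλ_max = 2λ_C = 2 × 2.4263 = 4.8526 pm

Final wavelength:
λ' = 2.7285 + 4.8526 = 7.5811 pm

Minimum photon energy (maximum energy to electron):
E'_min = hc/λ' = 163.5428 keV

Maximum electron kinetic energy:
K_max = E₀ - E'_min = 454.4000 - 163.5428 = 290.8572 keV

(Intermediate values are shown rounded; full precision is carried through to the final answer.)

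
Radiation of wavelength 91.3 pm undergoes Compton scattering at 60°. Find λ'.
92.5132 pm

Using the Compton formula: λ' = λ + λ_C(1 − cos θ)

For θ = 60°, cos θ = 1/2 (exact) = 0.5000, so:
1 − cos 60° = 1 − (1/2) = 0.5000

Δλ = λ_C × 0.5000 = 2.4263 × 0.5000 = 1.2132 pm

λ' = 91.3 + 1.2132 = 92.5132 pm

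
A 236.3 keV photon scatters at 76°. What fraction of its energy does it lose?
0.2596 (or 25.96%)

Calculate initial and final photon energies:

Initial: E₀ = 236.3 keV → λ₀ = 5.2469 pm
Compton shift: Δλ = 1.8393 pm
Final wavelength: λ' = 7.0862 pm
Final energy: E' = 174.9650 keV

Fractional energy loss:
(E₀ - E')/E₀ = (236.3000 - 174.9650)/236.3000
= 61.3350/236.3000
= 0.2596
= 25.96%

(Intermediate values are shown rounded; full precision is carried through to the final answer.)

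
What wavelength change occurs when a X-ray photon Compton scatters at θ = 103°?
2.9721 pm

Using the Compton scattering formula:
Δλ = λ_C(1 - cos θ)

where λ_C = h/(m_e·c) ≈ 2.4263 pm is the Compton wavelength of an electron.

For θ = 103°:
cos(103°) = -0.2250
1 - cos(103°) = 1.2250

Δλ = 2.4263 × 1.2250
Δλ = 2.9721 pm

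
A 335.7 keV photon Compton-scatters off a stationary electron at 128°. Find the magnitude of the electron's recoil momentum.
2.4287e-22 kg·m/s

The electron is initially at rest, so by conservation of momentum:
p⃗_e = p⃗₀ − p⃗'  (incident photon momentum minus scattered photon momentum)

Photon momentum magnitudes (p = h/λ = E/c):
λ₀ = hc/E₀ = 3.6933 pm → p₀ = h/λ₀ = 1.7941e-22 kg·m/s
Δλ = λ_C(1 − cos 128°) = 3.9201 pm
λ' = 7.6134 pm → p' = h/λ' = 8.7032e-23 kg·m/s

The scattered photon makes angle θ = 128° with the incident direction, so by the law of cosines:
|p⃗_e|² = p₀² + p'² − 2p₀p'cos θ
|p⃗_e|² = (1.7941e-22)² + (8.7032e-23)² − 2·1.7941e-22·8.7032e-23·cos(128°)
|p⃗_e| = 2.4287e-22 kg·m/s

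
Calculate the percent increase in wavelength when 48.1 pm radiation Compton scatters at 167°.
9.9593%

Calculate the Compton shift:
Δλ = λ_C(1 - cos(167°))
Δλ = 2.4263 × (1 - cos(167°))
Δλ = 2.4263 × 1.9744
Δλ = 4.7904 pm

Percentage change:
(Δλ/λ₀) × 100 = (4.7904/48.1) × 100
= 9.9593%

(Intermediate values are shown rounded; full precision is carried through to the final answer.)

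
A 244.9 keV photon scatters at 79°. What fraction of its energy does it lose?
0.2794 (or 27.94%)

Calculate initial and final photon energies:

Initial: E₀ = 244.9 keV → λ₀ = 5.0626 pm
Compton shift: Δλ = 1.9633 pm
Final wavelength: λ' = 7.0260 pm
Final energy: E' = 176.4650 keV

Fractional energy loss:
(E₀ - E')/E₀ = (244.9000 - 176.4650)/244.9000
= 68.4350/244.9000
= 0.2794
= 27.94%

(Intermediate values are shown rounded; full precision is carried through to the final answer.)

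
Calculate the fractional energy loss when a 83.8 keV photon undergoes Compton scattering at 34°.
0.0273 (or 2.73%)

Calculate initial and final photon energies:

Initial: E₀ = 83.8 keV → λ₀ = 14.7953 pm
Compton shift: Δλ = 0.4148 pm
Final wavelength: λ' = 15.2101 pm
Final energy: E' = 81.5146 keV

Fractional energy loss:
(E₀ - E')/E₀ = (83.8000 - 81.5146)/83.8000
= 2.2854/83.8000
= 0.0273
= 2.73%

(Intermediate values are shown rounded; full precision is carried through to the final answer.)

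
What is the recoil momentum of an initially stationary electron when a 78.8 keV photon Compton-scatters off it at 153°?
7.2687e-23 kg·m/s

The electron is initially at rest, so by conservation of momentum:
p⃗_e = p⃗₀ − p⃗'  (incident photon momentum minus scattered photon momentum)

Photon momentum magnitudes (p = h/λ = E/c):
λ₀ = hc/E₀ = 15.7340 pm → p₀ = h/λ₀ = 4.2113e-23 kg·m/s
Δλ = λ_C(1 − cos 153°) = 4.5882 pm
λ' = 20.3222 pm → p' = h/λ' = 3.2605e-23 kg·m/s

The scattered photon makes angle θ = 153° with the incident direction, so by the law of cosines:
|p⃗_e|² = p₀² + p'² − 2p₀p'cos θ
|p⃗_e|² = (4.2113e-23)² + (3.2605e-23)² − 2·4.2113e-23·3.2605e-23·cos(153°)
|p⃗_e| = 7.2687e-23 kg·m/s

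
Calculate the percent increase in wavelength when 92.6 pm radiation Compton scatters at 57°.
1.1931%

Calculate the Compton shift:
Δλ = λ_C(1 - cos(57°))
Δλ = 2.4263 × (1 - cos(57°))
Δλ = 2.4263 × 0.4554
Δλ = 1.1048 pm

Percentage change:
(Δλ/λ₀) × 100 = (1.1048/92.6) × 100
= 1.1931%

(Intermediate values are shown rounded; full precision is carried through to the final answer.)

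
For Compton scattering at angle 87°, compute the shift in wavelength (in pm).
2.2993 pm

Using the Compton scattering formula:
Δλ = λ_C(1 - cos θ)

where λ_C = h/(m_e·c) ≈ 2.4263 pm is the Compton wavelength of an electron.

For θ = 87°:
cos(87°) = 0.0523
1 - cos(87°) = 0.9477

Δλ = 2.4263 × 0.9477
Δλ = 2.2993 pm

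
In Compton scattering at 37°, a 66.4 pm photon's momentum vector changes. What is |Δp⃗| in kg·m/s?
6.3100e-24 kg·m/s

Photon momentum magnitude is p = h/λ.

Initial momentum:
p₀ = h/λ = 6.6261e-34/6.6400e-11 = 9.9790e-24 kg·m/s

After scattering:
λ' = λ + Δλ = 66.4 + 0.4886 = 66.8886 pm
p' = h/λ' = 6.6261e-34/6.6889e-11 = 9.9061e-24 kg·m/s

Momentum is a vector; the scattered photon's direction makes angle θ = 37° with the incident direction. The magnitude of the vector change Δp⃗ = p⃗₀ − p⃗' is found from the law of cosines:
|Δp⃗|² = p₀² + p'² − 2p₀p'cos θ
|Δp⃗|² = (9.9790e-24)² + (9.9061e-24)² − 2·9.9790e-24·9.9061e-24·cos(37°)
|Δp⃗| = 6.3100e-24 kg·m/s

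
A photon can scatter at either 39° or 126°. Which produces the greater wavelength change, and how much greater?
126° produces the larger shift by a factor of 7.125

Calculate both shifts using Δλ = λ_C(1 - cos θ):

For θ₁ = 39°:
Δλ₁ = 2.4263 × (1 - cos(39°))
Δλ₁ = 2.4263 × 0.2229
Δλ₁ = 0.5407 pm

For θ₂ = 126°:
Δλ₂ = 2.4263 × (1 - cos(126°))
Δλ₂ = 2.4263 × 1.5878
Δλ₂ = 3.8525 pm

The 126° angle produces the larger shift.
Ratio: 3.8525/0.5407 = 7.125

(Intermediate values are shown rounded; full precision is carried through to the final answer.)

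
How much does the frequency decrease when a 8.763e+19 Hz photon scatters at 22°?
4.303e+18 Hz (decrease)

Convert frequency to wavelength (c = 299792458 m/s):
λ₀ = c/f₀ = 299792458/8.763e+19 = 3.4211167e-12 m = 3.4211 pm

Calculate Compton shift:
Δλ = λ_C(1 - cos(22°)) = 0.1767 pm

Final wavelength:
λ' = λ₀ + Δλ = 3.4211 + 0.1767 = 3.5978 pm

Final frequency:
f' = c/λ' = 299792458/3.5977913e-12 = 8.3326807e+19 Hz

Frequency shift (decrease):
Δf = f₀ - f' = 8.763e+19 - 8.3326807e+19 = 4.303e+18 Hz

(Intermediate values are shown rounded; full precision is carried through to the final answer.)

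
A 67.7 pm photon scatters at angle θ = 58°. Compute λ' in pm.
68.8406 pm

Using the Compton scattering formula:
λ' = λ + Δλ = λ + λ_C(1 - cos θ)

Given:
- Initial wavelength λ = 67.7 pm
- Scattering angle θ = 58°
- Compton wavelength λ_C ≈ 2.4263 pm

Calculate the shift:
Δλ = 2.4263 × (1 - cos(58°))
Δλ = 2.4263 × 0.4701
Δλ = 1.1406 pm

Final wavelength:
λ' = 67.7 + 1.1406 = 68.8406 pm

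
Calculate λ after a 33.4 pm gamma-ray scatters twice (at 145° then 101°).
40.7031 pm

Apply Compton shift twice:

First scattering at θ₁ = 145°:
Δλ₁ = λ_C(1 - cos(145°))
Δλ₁ = 2.4263 × 1.8192
Δλ₁ = 4.4138 pm

After first scattering:
λ₁ = 33.4 + 4.4138 = 37.8138 pm

Second scattering at θ₂ = 101°:
Δλ₂ = λ_C(1 - cos(101°))
Δλ₂ = 2.4263 × 1.1908
Δλ₂ = 2.8893 pm

Final wavelength:
λ₂ = 37.8138 + 2.8893 = 40.7031 pm

Total shift: Δλ_total = 4.4138 + 2.8893 = 7.3031 pm

(Intermediate values are shown rounded; full precision is carried through to the final answer.)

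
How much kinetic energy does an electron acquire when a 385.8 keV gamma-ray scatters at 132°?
215.1056 keV

By energy conservation: K_e = E_initial - E_final

First find the scattered photon energy:
Initial wavelength: λ = hc/E = 3.2137 pm
Compton shift: Δλ = λ_C(1 - cos(132°)) = 4.0498 pm
Final wavelength: λ' = 3.2137 + 4.0498 = 7.2635 pm
Final photon energy: E' = hc/λ' = 170.6944 keV

Electron kinetic energy:
K_e = E - E' = 385.8000 - 170.6944 = 215.1056 keV

(Intermediate values are shown rounded; full precision is carried through to the final answer.)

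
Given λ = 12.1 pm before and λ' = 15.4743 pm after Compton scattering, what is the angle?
113.00°

First find the wavelength shift:
Δλ = λ' - λ = 15.4743 - 12.1 = 3.3743 pm

Using Δλ = λ_C(1 - cos θ), with λ_C = h/(m_e·c) ≈ 2.42631024 pm:
cos θ = 1 - Δλ/λ_C
cos θ = 1 - 3.3743/2.42631024
cos θ = -0.390713

θ = arccos(-0.390713)
θ = 113.00°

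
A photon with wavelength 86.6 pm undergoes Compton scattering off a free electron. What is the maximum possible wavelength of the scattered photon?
91.4526 pm (at θ = 180°)

The Compton shift is Δλ = λ_C(1 − cos θ).

Since cos θ ranges from −1 to 1, the factor (1 − cos θ) ranges from 0 to 2; the maximum shift occurs at θ = 180° (backscattering):
Δλ_max = 2λ_C = 2 × 2.4263 pm = 4.8526 pm

Maximum scattered wavelength:
λ'_max = λ₀ + Δλ_max = 86.6 + 4.8526 = 91.4526 pm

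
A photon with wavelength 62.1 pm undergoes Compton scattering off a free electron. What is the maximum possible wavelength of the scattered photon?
66.9526 pm (at θ = 180°)

The Compton shift is Δλ = λ_C(1 − cos θ).

Since cos θ ranges from −1 to 1, the factor (1 − cos θ) ranges from 0 to 2; the maximum shift occurs at θ = 180° (backscattering):
Δλ_max = 2λ_C = 2 × 2.4263 pm = 4.8526 pm

Maximum scattered wavelength:
λ'_max = λ₀ + Δλ_max = 62.1 + 4.8526 = 66.9526 pm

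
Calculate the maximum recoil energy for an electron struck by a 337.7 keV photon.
192.2478 keV

Maximum energy transfer occurs at θ = 180° (backscattering).

Initial photon: E₀ = 337.7 keV → λ₀ = 3.6714 pm

Maximum Compton shift (at 180°):
Δλ_max = 2λ_C = 2 × 2.4263 = 4.8526 pm

Final wavelength:
λ' = 3.6714 + 4.8526 = 8.5241 pm

Minimum photon energy (maximum energy to electron):
E'_min = hc/λ' = 145.4522 keV

Maximum electron kinetic energy:
K_max = E₀ - E'_min = 337.7000 - 145.4522 = 192.2478 keV

(Intermediate values are shown rounded; full precision is carried through to the final answer.)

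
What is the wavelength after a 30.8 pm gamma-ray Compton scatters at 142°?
35.1383 pm

Using the Compton scattering formula:
λ' = λ + Δλ = λ + λ_C(1 - cos θ)

Given:
- Initial wavelength λ = 30.8 pm
- Scattering angle θ = 142°
- Compton wavelength λ_C ≈ 2.4263 pm

Calculate the shift:
Δλ = 2.4263 × (1 - cos(142°))
Δλ = 2.4263 × 1.7880
Δλ = 4.3383 pm

Final wavelength:
λ' = 30.8 + 4.3383 = 35.1383 pm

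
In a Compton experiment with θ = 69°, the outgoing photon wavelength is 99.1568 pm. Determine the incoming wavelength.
97.6000 pm

From λ' = λ + Δλ, we have λ = λ' - Δλ

First calculate the Compton shift:
Δλ = λ_C(1 - cos θ)
Δλ = 2.4263 × (1 - cos(69°))
Δλ = 2.4263 × 0.6416
Δλ = 1.5568 pm

Initial wavelength:
λ = λ' - Δλ
λ = 99.1568 - 1.5568
λ = 97.6000 pm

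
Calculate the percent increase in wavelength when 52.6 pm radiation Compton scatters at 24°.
0.3988%

Calculate the Compton shift:
Δλ = λ_C(1 - cos(24°))
Δλ = 2.4263 × (1 - cos(24°))
Δλ = 2.4263 × 0.0865
Δλ = 0.2098 pm

Percentage change:
(Δλ/λ₀) × 100 = (0.2098/52.6) × 100
= 0.3988%

(Intermediate values are shown rounded; full precision is carried through to the final answer.)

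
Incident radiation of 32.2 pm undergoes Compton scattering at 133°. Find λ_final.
36.2810 pm

Using the Compton scattering formula:
λ' = λ + Δλ = λ + λ_C(1 - cos θ)

Given:
- Initial wavelength λ = 32.2 pm
- Scattering angle θ = 133°
- Compton wavelength λ_C ≈ 2.4263 pm

Calculate the shift:
Δλ = 2.4263 × (1 - cos(133°))
Δλ = 2.4263 × 1.6820
Δλ = 4.0810 pm

Final wavelength:
λ' = 32.2 + 4.0810 = 36.2810 pm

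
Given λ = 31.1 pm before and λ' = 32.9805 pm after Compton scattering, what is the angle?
77.00°

First find the wavelength shift:
Δλ = λ' - λ = 32.9805 - 31.1 = 1.8805 pm

Using Δλ = λ_C(1 - cos θ), with λ_C = h/(m_e·c) ≈ 2.42631024 pm:
cos θ = 1 - Δλ/λ_C
cos θ = 1 - 1.8805/2.42631024
cos θ = 0.224955

θ = arccos(0.224955)
θ = 77.00°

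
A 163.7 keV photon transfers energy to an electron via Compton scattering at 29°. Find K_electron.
6.3213 keV

By energy conservation: K_e = E_initial - E_final

First find the scattered photon energy:
Initial wavelength: λ = hc/E = 7.5739 pm
Compton shift: Δλ = λ_C(1 - cos(29°)) = 0.3042 pm
Final wavelength: λ' = 7.5739 + 0.3042 = 7.8781 pm
Final photon energy: E' = hc/λ' = 157.3787 keV

Electron kinetic energy:
K_e = E - E' = 163.7000 - 157.3787 = 6.3213 keV

(Intermediate values are shown rounded; full precision is carried through to the final answer.)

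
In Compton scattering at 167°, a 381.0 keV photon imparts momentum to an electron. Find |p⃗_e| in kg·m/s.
2.8448e-22 kg·m/s

The electron is initially at rest, so by conservation of momentum:
p⃗_e = p⃗₀ − p⃗'  (incident photon momentum minus scattered photon momentum)

Photon momentum magnitudes (p = h/λ = E/c):
λ₀ = hc/E₀ = 3.2542 pm → p₀ = h/λ₀ = 2.0362e-22 kg·m/s
Δλ = λ_C(1 − cos 167°) = 4.7904 pm
λ' = 8.0446 pm → p' = h/λ' = 8.2367e-23 kg·m/s

The scattered photon makes angle θ = 167° with the incident direction, so by the law of cosines:
|p⃗_e|² = p₀² + p'² − 2p₀p'cos θ
|p⃗_e|² = (2.0362e-22)² + (8.2367e-23)² − 2·2.0362e-22·8.2367e-23·cos(167°)
|p⃗_e| = 2.8448e-22 kg·m/s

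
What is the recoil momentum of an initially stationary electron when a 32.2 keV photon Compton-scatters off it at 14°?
4.1906e-24 kg·m/s

The electron is initially at rest, so by conservation of momentum:
p⃗_e = p⃗₀ − p⃗'  (incident photon momentum minus scattered photon momentum)

Photon momentum magnitudes (p = h/λ = E/c):
λ₀ = hc/E₀ = 38.5044 pm → p₀ = h/λ₀ = 1.7209e-23 kg·m/s
Δλ = λ_C(1 − cos 14°) = 0.0721 pm
λ' = 38.5765 pm → p' = h/λ' = 1.7176e-23 kg·m/s

The scattered photon makes angle θ = 14° with the incident direction, so by the law of cosines:
|p⃗_e|² = p₀² + p'² − 2p₀p'cos θ
|p⃗_e|² = (1.7209e-23)² + (1.7176e-23)² − 2·1.7209e-23·1.7176e-23·cos(14°)
|p⃗_e| = 4.1906e-24 kg·m/s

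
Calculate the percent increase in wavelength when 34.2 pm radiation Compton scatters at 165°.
13.9472%

Calculate the Compton shift:
Δλ = λ_C(1 - cos(165°))
Δλ = 2.4263 × (1 - cos(165°))
Δλ = 2.4263 × 1.9659
Δλ = 4.7699 pm

Percentage change:
(Δλ/λ₀) × 100 = (4.7699/34.2) × 100
= 13.9472%

(Intermediate values are shown rounded; full precision is carried through to the final answer.)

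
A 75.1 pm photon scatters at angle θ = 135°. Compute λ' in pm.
79.2420 pm

Using the Compton scattering formula:
λ' = λ + Δλ = λ + λ_C(1 - cos θ)

Given:
- Initial wavelength λ = 75.1 pm
- Scattering angle θ = 135°
- Compton wavelength λ_C ≈ 2.4263 pm

Calculate the shift:
Δλ = 2.4263 × (1 - cos(135°))
Δλ = 2.4263 × 1.7071
Δλ = 4.1420 pm

Final wavelength:
λ' = 75.1 + 4.1420 = 79.2420 pm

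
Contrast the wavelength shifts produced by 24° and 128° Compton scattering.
128° produces the larger shift by a factor of 18.688

Calculate both shifts using Δλ = λ_C(1 - cos θ):

For θ₁ = 24°:
Δλ₁ = 2.4263 × (1 - cos(24°))
Δλ₁ = 2.4263 × 0.0865
Δλ₁ = 0.2098 pm

For θ₂ = 128°:
Δλ₂ = 2.4263 × (1 - cos(128°))
Δλ₂ = 2.4263 × 1.6157
Δλ₂ = 3.9201 pm

The 128° angle produces the larger shift.
Ratio: 3.9201/0.2098 = 18.688

(Intermediate values are shown rounded; full precision is carried through to the final answer.)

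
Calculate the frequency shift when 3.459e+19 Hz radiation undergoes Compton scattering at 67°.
5.040e+18 Hz (decrease)

Convert frequency to wavelength (c = 299792458 m/s):
λ₀ = c/f₀ = 299792458/3.459e+19 = 8.6670268e-12 m = 8.6670 pm

Calculate Compton shift:
Δλ = λ_C(1 - cos(67°)) = 1.4783 pm

Final wavelength:
λ' = λ₀ + Δλ = 8.6670 + 1.4783 = 10.1453 pm

Final frequency:
f' = c/λ' = 299792458/1.0145302e-11 = 2.9549880e+19 Hz

Frequency shift (decrease):
Δf = f₀ - f' = 3.459e+19 - 2.9549880e+19 = 5.040e+18 Hz

(Intermediate values are shown rounded; full precision is carried through to the final answer.)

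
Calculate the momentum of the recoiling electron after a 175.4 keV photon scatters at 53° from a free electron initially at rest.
7.9267e-23 kg·m/s

The electron is initially at rest, so by conservation of momentum:
p⃗_e = p⃗₀ − p⃗'  (incident photon momentum minus scattered photon momentum)

Photon momentum magnitudes (p = h/λ = E/c):
λ₀ = hc/E₀ = 7.0687 pm → p₀ = h/λ₀ = 9.3739e-23 kg·m/s
Δλ = λ_C(1 − cos 53°) = 0.9661 pm
λ' = 8.0348 pm → p' = h/λ' = 8.2467e-23 kg·m/s

The scattered photon makes angle θ = 53° with the incident direction, so by the law of cosines:
|p⃗_e|² = p₀² + p'² − 2p₀p'cos θ
|p⃗_e|² = (9.3739e-23)² + (8.2467e-23)² − 2·9.3739e-23·8.2467e-23·cos(53°)
|p⃗_e| = 7.9267e-23 kg·m/s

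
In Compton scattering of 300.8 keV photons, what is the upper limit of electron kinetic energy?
162.6474 keV

Maximum energy transfer occurs at θ = 180° (backscattering).

Initial photon: E₀ = 300.8 keV → λ₀ = 4.1218 pm

Maximum Compton shift (at 180°):
Δλ_max = 2λ_C = 2 × 2.4263 = 4.8526 pm

Final wavelength:
λ' = 4.1218 + 4.8526 = 8.9744 pm

Minimum photon energy (maximum energy to electron):
E'_min = hc/λ' = 138.1526 keV

Maximum electron kinetic energy:
K_max = E₀ - E'_min = 300.8000 - 138.1526 = 162.6474 keV

(Intermediate values are shown rounded; full precision is carried through to the final answer.)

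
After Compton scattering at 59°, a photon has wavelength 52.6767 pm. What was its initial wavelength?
51.5000 pm

From λ' = λ + Δλ, we have λ = λ' - Δλ

First calculate the Compton shift:
Δλ = λ_C(1 - cos θ)
Δλ = 2.4263 × (1 - cos(59°))
Δλ = 2.4263 × 0.4850
Δλ = 1.1767 pm

Initial wavelength:
λ = λ' - Δλ
λ = 52.6767 - 1.1767
λ = 51.5000 pm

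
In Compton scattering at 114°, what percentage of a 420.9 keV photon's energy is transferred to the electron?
0.5368 (or 53.68%)

Calculate initial and final photon energies:

Initial: E₀ = 420.9 keV → λ₀ = 2.9457 pm
Compton shift: Δλ = 3.4132 pm
Final wavelength: λ' = 6.3589 pm
Final energy: E' = 194.9783 keV

Fractional energy loss:
(E₀ - E')/E₀ = (420.9000 - 194.9783)/420.9000
= 225.9217/420.9000
= 0.5368
= 53.68%

(Intermediate values are shown rounded; full precision is carried through to the final answer.)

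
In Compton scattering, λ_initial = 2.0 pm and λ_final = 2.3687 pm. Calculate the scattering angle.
32.00°

First find the wavelength shift:
Δλ = λ' - λ = 2.3687 - 2.0 = 0.3687 pm

Using Δλ = λ_C(1 - cos θ), with λ_C = h/(m_e·c) ≈ 2.42631024 pm:
cos θ = 1 - Δλ/λ_C
cos θ = 1 - 0.3687/2.42631024
cos θ = 0.848041

θ = arccos(0.848041)
θ = 32.00°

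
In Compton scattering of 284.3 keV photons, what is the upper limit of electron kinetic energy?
149.7343 keV

Maximum energy transfer occurs at θ = 180° (backscattering).

Initial photon: E₀ = 284.3 keV → λ₀ = 4.3610 pm

Maximum Compton shift (at 180°):
Δλ_max = 2λ_C = 2 × 2.4263 = 4.8526 pm

Final wavelength:
λ' = 4.3610 + 4.8526 = 9.2137 pm

Minimum photon energy (maximum energy to electron):
E'_min = hc/λ' = 134.5657 keV

Maximum electron kinetic energy:
K_max = E₀ - E'_min = 284.3000 - 134.5657 = 149.7343 keV

(Intermediate values are shown rounded; full precision is carried through to the final answer.)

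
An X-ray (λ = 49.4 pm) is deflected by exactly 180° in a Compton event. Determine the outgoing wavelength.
54.2526 pm

Using the Compton formula: λ' = λ + λ_C(1 − cos θ)

For θ = 180°, cos θ = -1 (exact) = -1.0000, so:
1 − cos 180° = 1 − (-1) = 2.0000

Δλ = λ_C × 2.0000 = 2.4263 × 2.0000 = 4.8526 pm

λ' = 49.4 + 4.8526 = 54.2526 pm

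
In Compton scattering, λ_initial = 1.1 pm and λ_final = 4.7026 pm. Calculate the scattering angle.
119.00°

First find the wavelength shift:
Δλ = λ' - λ = 4.7026 - 1.1 = 3.6026 pm

Using Δλ = λ_C(1 - cos θ), with λ_C = h/(m_e·c) ≈ 2.42631024 pm:
cos θ = 1 - Δλ/λ_C
cos θ = 1 - 3.6026/2.42631024
cos θ = -0.484806

θ = arccos(-0.484806)
θ = 119.00°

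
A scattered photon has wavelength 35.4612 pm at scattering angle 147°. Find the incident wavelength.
31.0000 pm

From λ' = λ + Δλ, we have λ = λ' - Δλ

First calculate the Compton shift:
Δλ = λ_C(1 - cos θ)
Δλ = 2.4263 × (1 - cos(147°))
Δλ = 2.4263 × 1.8387
Δλ = 4.4612 pm

Initial wavelength:
λ = λ' - Δλ
λ = 35.4612 - 4.4612
λ = 31.0000 pm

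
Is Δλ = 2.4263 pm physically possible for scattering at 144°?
No, inconsistent

Calculate the expected shift for θ = 144°:

Δλ_expected = λ_C(1 - cos(144°))
Δλ_expected = 2.4263 × (1 - cos(144°))
Δλ_expected = 2.4263 × 1.8090
Δλ_expected = 4.3892 pm

Given shift: 2.4263 pm
Expected shift: 4.3892 pm
Difference: 1.9629 pm

The values do not match. The given shift corresponds to θ ≈ 90.0°, not 144°.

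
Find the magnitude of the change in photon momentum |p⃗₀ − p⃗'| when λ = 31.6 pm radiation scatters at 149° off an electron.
3.7897e-23 kg·m/s

Photon momentum magnitude is p = h/λ.

Initial momentum:
p₀ = h/λ = 6.6261e-34/3.1600e-11 = 2.0969e-23 kg·m/s

After scattering:
λ' = λ + Δλ = 31.6 + 4.5061 = 36.1061 pm
p' = h/λ' = 6.6261e-34/3.6106e-11 = 1.8352e-23 kg·m/s

Momentum is a vector; the scattered photon's direction makes angle θ = 149° with the incident direction. The magnitude of the vector change Δp⃗ = p⃗₀ − p⃗' is found from the law of cosines:
|Δp⃗|² = p₀² + p'² − 2p₀p'cos θ
|Δp⃗|² = (2.0969e-23)² + (1.8352e-23)² − 2·2.0969e-23·1.8352e-23·cos(149°)
|Δp⃗| = 3.7897e-23 kg·m/s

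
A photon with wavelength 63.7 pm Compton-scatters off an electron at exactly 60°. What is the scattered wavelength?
64.9132 pm

Using the Compton formula: λ' = λ + λ_C(1 − cos θ)

For θ = 60°, cos θ = 1/2 (exact) = 0.5000, so:
1 − cos 60° = 1 − (1/2) = 0.5000

Δλ = λ_C × 0.5000 = 2.4263 × 0.5000 = 1.2132 pm

λ' = 63.7 + 1.2132 = 64.9132 pm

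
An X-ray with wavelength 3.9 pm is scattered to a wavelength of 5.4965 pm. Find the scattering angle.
70.00°

First find the wavelength shift:
Δλ = λ' - λ = 5.4965 - 3.9 = 1.5965 pm

Using Δλ = λ_C(1 - cos θ), with λ_C = h/(m_e·c) ≈ 2.42631024 pm:
cos θ = 1 - Δλ/λ_C
cos θ = 1 - 1.5965/2.42631024
cos θ = 0.342005

θ = arccos(0.342005)
θ = 70.00°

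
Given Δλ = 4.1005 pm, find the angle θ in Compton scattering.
133.63°

From the Compton formula Δλ = λ_C(1 - cos θ), we can solve for θ:

cos θ = 1 - Δλ/λ_C

Given:
- Δλ = 4.1005 pm
- λ_C = h/(m_e·c) ≈ 2.42631024 pm

cos θ = 1 - 4.1005/2.42631024
cos θ = 1 - 1.690015
cos θ = -0.690015

θ = arccos(-0.690015)
θ = 133.63°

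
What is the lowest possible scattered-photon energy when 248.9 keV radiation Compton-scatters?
126.0783 keV (at θ = 180°)

The scattered photon has minimum energy when its wavelength is maximum, i.e., when the Compton shift Δλ = λ_C(1 − cos θ) is maximum. This occurs at θ = 180° (backscattering), giving Δλ_max = 2λ_C = 4.8526 pm.

Initial wavelength: λ₀ = hc/E₀ = 4.9813 pm
Maximum final wavelength: λ'_max = λ₀ + 2λ_C = 4.9813 + 4.8526 = 9.8339 pm
Minimum final energy: E'_min = hc/λ'_max = 126.0783 keV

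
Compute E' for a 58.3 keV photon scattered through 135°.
48.7962 keV

First convert energy to wavelength:
λ = hc/E, with hc ≈ 1239.842 keV·pm (i.e. 1239.842 eV·nm)

For E = 58.3 keV = 58300 eV:
λ = 1239.842 keV·pm / 58.3 keV
λ = 21.2666 pm

Calculate the Compton shift:
Δλ = λ_C(1 - cos(135°)) = 2.4263 × 1.7071
Δλ = 4.1420 pm

Final wavelength:
λ' = 21.2666 + 4.1420 = 25.4086 pm

Final energy:
E' = hc/λ' = 1239.842 / 25.4086 = 48.7962 keV

(Intermediate values are shown rounded; full precision is carried through to the final answer.)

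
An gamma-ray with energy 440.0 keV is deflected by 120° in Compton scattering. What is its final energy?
192.0066 keV

First convert energy to wavelength:
λ = hc/E, with hc ≈ 1239.842 keV·pm (i.e. 1239.842 eV·nm)

For E = 440.0 keV = 440000 eV:
λ = 1239.842 keV·pm / 440.0 keV
λ = 2.8178 pm

Calculate the Compton shift:
Δλ = λ_C(1 - cos(120°)) = 2.4263 × 1.5000
Δλ = 3.6395 pm

Final wavelength:
λ' = 2.8178 + 3.6395 = 6.4573 pm

Final energy:
E' = hc/λ' = 1239.842 / 6.4573 = 192.0066 keV

(Intermediate values are shown rounded; full precision is carried through to the final answer.)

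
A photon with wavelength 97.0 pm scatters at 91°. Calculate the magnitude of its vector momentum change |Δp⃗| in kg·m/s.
9.6242e-24 kg·m/s

Photon momentum magnitude is p = h/λ.

Initial momentum:
p₀ = h/λ = 6.6261e-34/9.7000e-11 = 6.8310e-24 kg·m/s

After scattering:
λ' = λ + Δλ = 97.0 + 2.4687 = 99.4687 pm
p' = h/λ' = 6.6261e-34/9.9469e-11 = 6.6615e-24 kg·m/s

Momentum is a vector; the scattered photon's direction makes angle θ = 91° with the incident direction. The magnitude of the vector change Δp⃗ = p⃗₀ − p⃗' is found from the law of cosines:
|Δp⃗|² = p₀² + p'² − 2p₀p'cos θ
|Δp⃗|² = (6.8310e-24)² + (6.6615e-24)² − 2·6.8310e-24·6.6615e-24·cos(91°)
|Δp⃗| = 9.6242e-24 kg·m/s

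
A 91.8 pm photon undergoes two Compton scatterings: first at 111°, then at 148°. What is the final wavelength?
99.5798 pm

Apply Compton shift twice:

First scattering at θ₁ = 111°:
Δλ₁ = λ_C(1 - cos(111°))
Δλ₁ = 2.4263 × 1.3584
Δλ₁ = 3.2958 pm

After first scattering:
λ₁ = 91.8 + 3.2958 = 95.0958 pm

Second scattering at θ₂ = 148°:
Δλ₂ = λ_C(1 - cos(148°))
Δλ₂ = 2.4263 × 1.8480
Δλ₂ = 4.4839 pm

Final wavelength:
λ₂ = 95.0958 + 4.4839 = 99.5798 pm

Total shift: Δλ_total = 3.2958 + 4.4839 = 7.7798 pm

(Intermediate values are shown rounded; full precision is carried through to the final answer.)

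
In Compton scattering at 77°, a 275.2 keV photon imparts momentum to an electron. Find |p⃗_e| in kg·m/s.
1.5979e-22 kg·m/s

The electron is initially at rest, so by conservation of momentum:
p⃗_e = p⃗₀ − p⃗'  (incident photon momentum minus scattered photon momentum)

Photon momentum magnitudes (p = h/λ = E/c):
λ₀ = hc/E₀ = 4.5052 pm → p₀ = h/λ₀ = 1.4707e-22 kg·m/s
Δλ = λ_C(1 − cos 77°) = 1.8805 pm
λ' = 6.3857 pm → p' = h/λ' = 1.0376e-22 kg·m/s

The scattered photon makes angle θ = 77° with the incident direction, so by the law of cosines:
|p⃗_e|² = p₀² + p'² − 2p₀p'cos θ
|p⃗_e|² = (1.4707e-22)² + (1.0376e-22)² − 2·1.4707e-22·1.0376e-22·cos(77°)
|p⃗_e| = 1.5979e-22 kg·m/s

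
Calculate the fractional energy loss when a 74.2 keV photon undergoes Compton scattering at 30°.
0.0191 (or 1.91%)

Calculate initial and final photon energies:

Initial: E₀ = 74.2 keV → λ₀ = 16.7095 pm
Compton shift: Δλ = 0.3251 pm
Final wavelength: λ' = 17.0345 pm
Final energy: E' = 72.7841 keV

Fractional energy loss:
(E₀ - E')/E₀ = (74.2000 - 72.7841)/74.2000
= 1.4159/74.2000
= 0.0191
= 1.91%

(Intermediate values are shown rounded; full precision is carried through to the final answer.)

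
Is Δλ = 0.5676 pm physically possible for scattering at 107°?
No, inconsistent

Calculate the expected shift for θ = 107°:

Δλ_expected = λ_C(1 - cos(107°))
Δλ_expected = 2.4263 × (1 - cos(107°))
Δλ_expected = 2.4263 × 1.2924
Δλ_expected = 3.1357 pm

Given shift: 0.5676 pm
Expected shift: 3.1357 pm
Difference: 2.5680 pm

The values do not match. The given shift corresponds to θ ≈ 40.0°, not 107°.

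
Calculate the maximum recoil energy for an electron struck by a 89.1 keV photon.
23.0378 keV

Maximum energy transfer occurs at θ = 180° (backscattering).

Initial photon: E₀ = 89.1 keV → λ₀ = 13.9152 pm

Maximum Compton shift (at 180°):
Δλ_max = 2λ_C = 2 × 2.4263 = 4.8526 pm

Final wavelength:
λ' = 13.9152 + 4.8526 = 18.7678 pm

Minimum photon energy (maximum energy to electron):
E'_min = hc/λ' = 66.0622 keV

Maximum electron kinetic energy:
K_max = E₀ - E'_min = 89.1000 - 66.0622 = 23.0378 keV

(Intermediate values are shown rounded; full precision is carried through to the final answer.)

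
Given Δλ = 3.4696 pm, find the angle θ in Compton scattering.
115.47°

From the Compton formula Δλ = λ_C(1 - cos θ), we can solve for θ:

cos θ = 1 - Δλ/λ_C

Given:
- Δλ = 3.4696 pm
- λ_C = h/(m_e·c) ≈ 2.42631024 pm

cos θ = 1 - 3.4696/2.42631024
cos θ = 1 - 1.429990
cos θ = -0.429990

θ = arccos(-0.429990)
θ = 115.47°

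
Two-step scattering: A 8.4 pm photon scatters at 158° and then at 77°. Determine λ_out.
14.9565 pm

Apply Compton shift twice:

First scattering at θ₁ = 158°:
Δλ₁ = λ_C(1 - cos(158°))
Δλ₁ = 2.4263 × 1.9272
Δλ₁ = 4.6759 pm

After first scattering:
λ₁ = 8.4 + 4.6759 = 13.0759 pm

Second scattering at θ₂ = 77°:
Δλ₂ = λ_C(1 - cos(77°))
Δλ₂ = 2.4263 × 0.7750
Δλ₂ = 1.8805 pm

Final wavelength:
λ₂ = 13.0759 + 1.8805 = 14.9565 pm

Total shift: Δλ_total = 4.6759 + 1.8805 = 6.5565 pm

(Intermediate values are shown rounded; full precision is carried through to the final answer.)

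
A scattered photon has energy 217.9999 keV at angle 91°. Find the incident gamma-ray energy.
385.2001 keV

Convert final energy to wavelength (hc ≈ 1239.842 keV·pm):
λ' = hc/E' = 1239.842 / 217.9999 = 5.6874 pm

Calculate the Compton shift:
Δλ = λ_C(1 - cos(91°))
Δλ = 2.4263 × (1 - cos(91°))
Δλ = 2.4687 pm

Initial wavelength:
λ = λ' - Δλ = 5.6874 - 2.4687 = 3.2187 pm

Initial energy:
E = hc/λ = 1239.842 / 3.2187 = 385.2001 keV

(Intermediate values are shown rounded; full precision is carried through to the final answer.)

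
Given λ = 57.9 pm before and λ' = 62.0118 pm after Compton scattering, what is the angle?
134.00°

First find the wavelength shift:
Δλ = λ' - λ = 62.0118 - 57.9 = 4.1118 pm

Using Δλ = λ_C(1 - cos θ), with λ_C = h/(m_e·c) ≈ 2.42631024 pm:
cos θ = 1 - Δλ/λ_C
cos θ = 1 - 4.1118/2.42631024
cos θ = -0.694672

θ = arccos(-0.694672)
θ = 134.00°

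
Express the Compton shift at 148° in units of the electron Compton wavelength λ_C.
1.8480 λ_C

The Compton shift formula is:
Δλ = λ_C(1 - cos θ)

Dividing both sides by λ_C:
Δλ/λ_C = 1 - cos θ

For θ = 148°:
Δλ/λ_C = 1 - cos(148°)
Δλ/λ_C = 1 - -0.8480
Δλ/λ_C = 1.8480

This means the shift is 1.8480 × λ_C = 4.4839 pm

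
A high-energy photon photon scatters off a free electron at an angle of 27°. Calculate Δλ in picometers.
0.2645 pm

Using the Compton scattering formula:
Δλ = λ_C(1 - cos θ)

where λ_C = h/(m_e·c) ≈ 2.4263 pm is the Compton wavelength of an electron.

For θ = 27°:
cos(27°) = 0.8910
1 - cos(27°) = 0.1090

Δλ = 2.4263 × 0.1090
Δλ = 0.2645 pm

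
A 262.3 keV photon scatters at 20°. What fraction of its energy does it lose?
0.0300 (or 3.00%)

Calculate initial and final photon energies:

Initial: E₀ = 262.3 keV → λ₀ = 4.7268 pm
Compton shift: Δλ = 0.1463 pm
Final wavelength: λ' = 4.8731 pm
Final energy: E' = 254.4240 keV

Fractional energy loss:
(E₀ - E')/E₀ = (262.3000 - 254.4240)/262.3000
= 7.8760/262.3000
= 0.0300
= 3.00%

(Intermediate values are shown rounded; full precision is carried through to the final answer.)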